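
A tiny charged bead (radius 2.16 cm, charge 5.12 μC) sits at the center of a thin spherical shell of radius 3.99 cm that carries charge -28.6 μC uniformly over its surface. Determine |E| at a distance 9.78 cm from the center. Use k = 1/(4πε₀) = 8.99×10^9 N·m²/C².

E = 2.21×10^7 N/C

Symmetry ⇒ E = E(r) r̂. Gaussian sphere of radius r = 9.78 cm (r > 3.99 cm, enclosing both).
Q_enc = (5.12 μC) + (-28.6 μC) = -2.348×10^-5 C.
By Gauss's law, ∮E·dA = E·4πr² = Q_enc/ε₀.
E = k|Q_enc|/r² = (8.99×10^9)(2.348e-5)/(0.0978)² = 2.21e7 N/C.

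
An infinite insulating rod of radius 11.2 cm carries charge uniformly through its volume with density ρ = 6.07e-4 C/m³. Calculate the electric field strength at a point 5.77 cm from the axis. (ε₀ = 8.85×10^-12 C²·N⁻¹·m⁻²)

|E| = 1.98×10^6 N/C

Coaxial Gaussian cylinder, radius r = 5.77 cm, length L (r < R).
Charge inside radius r per length L is ρ·πr²·L, so λ_enc = ρπr² = 6.349×10^-6 C/m.
Applying ∮E·dA = Q_enc/ε₀ with the end caps contributing no flux:
E = |λ_enc|/(2πε₀r) = (6.349×10^-6)/(2π·8.85×10^-12·0.0577) = 1.98e6 N/C.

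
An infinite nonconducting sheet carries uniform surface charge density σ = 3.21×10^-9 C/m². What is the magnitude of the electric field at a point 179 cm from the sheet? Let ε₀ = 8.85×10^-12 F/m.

181 N/C

Choose a cylindrical pillbox piercing the sheet, end faces (area A) parallel to it.
Only the two end caps contribute flux: Φ = 2EA. With Q_enc = σA, Gauss's law gives E = |σ|/(2ε₀).
E = |σ|/(2ε₀) = (3.21e-9)/(2·8.85×10^-12) = 181 N/C.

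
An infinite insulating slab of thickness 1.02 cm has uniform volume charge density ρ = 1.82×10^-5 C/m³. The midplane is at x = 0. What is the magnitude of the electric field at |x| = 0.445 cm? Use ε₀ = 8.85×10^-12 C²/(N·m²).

E ≈ 9.15e3 N/C

By symmetry E is perpendicular to the slab. A Gaussian pillbox from −0.445 cm to +0.445 cm (face area A) lies entirely within the slab.
Q_enc = ρ·(2x)·A and flux = 2EA, so 2EA = 2ρxA/ε₀ ⇒ E = |ρ|x/ε₀.
E = (1.82×10^-5)(0.00445)/(8.85×10^-12) = 9.15×10^3 N/C.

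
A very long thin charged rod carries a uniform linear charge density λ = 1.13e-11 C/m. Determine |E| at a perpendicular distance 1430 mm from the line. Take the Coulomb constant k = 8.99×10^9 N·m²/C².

|E| = 0.142 N/C

Coaxial Gaussian cylinder, radius r = 1430 mm, length L.
Q_enc = λL, so λ_enc = 1.13×10^-11 C/m.
By Gauss's law (flux through the curved wall only), E·2πrL = λ_enc L/ε₀.
E = 2k|λ_enc|/r = 2(8.99×10^9)(1.13×10^-11)/(1.43) = 0.142 N/C.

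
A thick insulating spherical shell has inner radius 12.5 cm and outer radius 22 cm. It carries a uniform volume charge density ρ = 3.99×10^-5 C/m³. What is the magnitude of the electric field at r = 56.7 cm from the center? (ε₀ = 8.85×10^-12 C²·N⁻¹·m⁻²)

Symmetry ⇒ E = E(r) r̂. Gaussian sphere of radius r = 56.7 cm (r > 22 cm, enclosing the whole shell).
Q_enc = ρ·(4π/3)(b³ − a³) = (3.99×10^-5)·(4π/3)·((0.22)³ − (0.125)³) = 1.453e-6 C.
Gauss's law: E·4πr² = Q_enc/ε₀.
E = |Q_enc|/(4πε₀r²) = (1.453×10^-6)/(4π·8.85×10^-12·(0.567)²) = 4.06e4 N/C.

E = 4.06×10^4 N/C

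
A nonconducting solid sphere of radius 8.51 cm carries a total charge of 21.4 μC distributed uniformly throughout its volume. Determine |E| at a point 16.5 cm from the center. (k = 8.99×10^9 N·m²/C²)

7.07×10^6 N/C

Symmetry ⇒ E = E(r) r̂. Gaussian sphere of radius r = 16.5 cm (r > R, so the entire charge is enclosed).
Q_enc = 21.4 μC = 2.14×10^-5 C.
Since E is radial and uniform over the Gaussian sphere, Φ = E·4πr² = Q_enc/ε₀.
E = k|Q_enc|/r² = (8.99×10^9)(2.14e-5)/(0.165)² = 7.07e6 N/C.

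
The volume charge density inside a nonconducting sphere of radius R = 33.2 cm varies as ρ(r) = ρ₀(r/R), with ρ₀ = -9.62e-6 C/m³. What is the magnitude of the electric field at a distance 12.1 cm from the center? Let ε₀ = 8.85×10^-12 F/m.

Take a concentric spherical Gaussian surface of radius r = 12.1 cm (r < R).
Integrate the density: Q_enc = 4π ∫₀^r ρ₀(r'/R)^1 r'² dr' = 4πρ₀ r^4/(4·R) = -1.951×10^-8 C.
Since E is radial and uniform over the Gaussian sphere, Φ = E·4πr² = Q_enc/ε₀.
E = |Q_enc|/(4πε₀r²) = (1.951e-8)/(4π·8.85×10^-12·(0.121)²) = 1.20×10^4 N/C.

1.20×10^4 V/m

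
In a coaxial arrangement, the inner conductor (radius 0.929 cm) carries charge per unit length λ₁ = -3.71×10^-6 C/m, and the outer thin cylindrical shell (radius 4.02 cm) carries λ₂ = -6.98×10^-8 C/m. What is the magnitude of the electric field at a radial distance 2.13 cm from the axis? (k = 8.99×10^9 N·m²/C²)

3.13×10^6 N/C

Choose a coaxial cylinder of radius r = 2.13 cm (arbitrary length L) as the Gaussian surface (between the conductors, 0.929 cm < r < 4.02 cm).
Only the inner wire is enclosed; the outer shell contributes nothing inside itself. λ_enc = λ₁ = -3.71×10^-6 C/m.
Applying ∮E·dA = Q_enc/ε₀ with the end caps contributing no flux:
E = 2k|λ_enc|/r = 2(8.99×10^9)(3.71×10^-6)/(0.0213) = 3.13e6 N/C.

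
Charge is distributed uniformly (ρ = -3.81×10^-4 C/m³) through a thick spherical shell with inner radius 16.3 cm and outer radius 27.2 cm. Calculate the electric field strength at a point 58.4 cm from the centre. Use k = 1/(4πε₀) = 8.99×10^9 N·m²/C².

6.64×10^5 V/m

Symmetry ⇒ E = E(r) r̂. Gaussian sphere of radius r = 58.4 cm (r > 27.2 cm, enclosing the whole shell).
Q_enc = ρ·(4π/3)(b³ − a³) = (-3.81×10^-4)·(4π/3)·((0.272)³ − (0.163)³) = -2.52×10^-5 C.
Since E is radial and uniform over the Gaussian sphere, Φ = E·4πr² = Q_enc/ε₀.
E = k|Q_enc|/r² = (8.99×10^9)(2.52×10^-5)/(0.584)² = 6.64e5 N/C.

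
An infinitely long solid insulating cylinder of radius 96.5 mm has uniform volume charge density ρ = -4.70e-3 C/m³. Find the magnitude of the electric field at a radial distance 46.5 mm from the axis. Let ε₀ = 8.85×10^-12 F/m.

By cylindrical symmetry E is radial; use a coaxial Gaussian cylinder of radius 46.5 mm and length L (r < R).
Enclosed charge per unit length: λ_enc = ρ·πr² = (-4.70×10^-3)π(0.0465)² = -3.193×10^-5 C/m.
Gauss's law: E·2πrL = λ_enc L/ε₀.
E = |λ_enc|/(2πε₀r) = (3.193×10^-5)/(2π·8.85×10^-12·0.0465) = 1.23e7 N/C.

|E| = 1.23×10^7 N/C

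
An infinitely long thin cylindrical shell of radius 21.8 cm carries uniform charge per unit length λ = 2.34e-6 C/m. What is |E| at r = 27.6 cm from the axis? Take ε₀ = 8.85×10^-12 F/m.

Take a coaxial cylindrical Gaussian surface of radius r = 27.6 cm and length L (r > 21.8 cm).
The full line charge is enclosed: λ_enc = 2.34e-6 C/m.
Applying ∮E·dA = Q_enc/ε₀ with the end caps contributing no flux:
E = |λ_enc|/(2πε₀r) = (2.34×10^-6)/(2π·8.85×10^-12·0.276) = 1.52×10^5 N/C.

|E| ≈ 1.52e5 N/C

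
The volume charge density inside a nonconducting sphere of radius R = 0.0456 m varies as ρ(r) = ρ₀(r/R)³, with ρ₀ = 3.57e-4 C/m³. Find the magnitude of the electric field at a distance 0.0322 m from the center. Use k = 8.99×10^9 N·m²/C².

|E| ≈ 7.62e4 N/C

Symmetry ⇒ E = E(r) r̂. Gaussian sphere of radius r = 0.0322 m (r < R).
Integrate the density: Q_enc = 4π ∫₀^r ρ₀(r'/R)^3 r'² dr' = 4πρ₀ r^6/(6·R³) = 8.79×10^-9 C.
By Gauss's law, ∮E·dA = E·4πr² = Q_enc/ε₀.
E = k|Q_enc|/r² = (8.99×10^9)(8.79×10^-9)/(0.0322)² = 7.62×10^4 N/C.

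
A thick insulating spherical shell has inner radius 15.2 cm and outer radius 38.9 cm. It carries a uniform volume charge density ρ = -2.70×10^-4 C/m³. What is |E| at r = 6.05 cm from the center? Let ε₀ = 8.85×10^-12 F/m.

E = 0

Symmetry ⇒ E = E(r) r̂. Gaussian sphere of radius r = 6.05 cm (r < 15.2 cm, inside the empty cavity).
No charge is enclosed, so by Gauss's law E·4πr² = 0 ⇒ E = 0.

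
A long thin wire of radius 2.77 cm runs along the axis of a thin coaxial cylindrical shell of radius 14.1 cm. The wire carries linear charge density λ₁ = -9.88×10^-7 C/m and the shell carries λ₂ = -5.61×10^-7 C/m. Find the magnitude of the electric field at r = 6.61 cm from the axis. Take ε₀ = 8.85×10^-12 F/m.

Coaxial Gaussian cylinder, radius r = 6.61 cm, length L (between the conductors, 2.77 cm < r < 14.1 cm).
The shell at 14.1 cm lies outside the Gaussian surface, so λ_enc = λ₁ = -9.88×10^-7 C/m.
Gauss's law: E·2πrL = λ_enc L/ε₀.
E = |λ_enc|/(2πε₀r) = (9.88×10^-7)/(2π·8.85×10^-12·0.0661) = 2.69×10^5 N/C.

2.69×10^5 N/C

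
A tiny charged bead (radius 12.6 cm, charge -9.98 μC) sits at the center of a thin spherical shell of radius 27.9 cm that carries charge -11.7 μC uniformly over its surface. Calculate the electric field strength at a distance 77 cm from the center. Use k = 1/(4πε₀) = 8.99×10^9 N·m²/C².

Take a concentric spherical Gaussian surface of radius r = 77 cm (r > 27.9 cm, enclosing both).
Q_enc = (-9.98 μC) + (-11.7 μC) = -2.168e-5 C.
Gauss's law: E·4πr² = Q_enc/ε₀.
E = k|Q_enc|/r² = (8.99×10^9)(2.168×10^-5)/(0.77)² = 3.29×10^5 N/C.

|E| ≈ 3.29×10^5 N/C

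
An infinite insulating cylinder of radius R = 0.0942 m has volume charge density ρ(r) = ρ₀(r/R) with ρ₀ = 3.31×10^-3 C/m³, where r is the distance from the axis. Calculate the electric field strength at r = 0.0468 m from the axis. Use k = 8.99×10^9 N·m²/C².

E ≈ 2.90×10^6 V/m

Choose a coaxial cylinder of radius r = 0.0468 m (arbitrary length L) as the Gaussian surface (r < R).
λ_enc = ∫₀^r ρ(r')·2πr' dr' = (2πρ₀/R)·r^3/3 = 7.544×10^-6 C/m.
Since E is radial and uniform over the curved surface, Φ = E·2πrL = Q_enc/ε₀ = λ_enc L/ε₀.
E = 2k|λ_enc|/r = 2(8.99×10^9)(7.544×10^-6)/(0.0468) = 2.90×10^6 N/C.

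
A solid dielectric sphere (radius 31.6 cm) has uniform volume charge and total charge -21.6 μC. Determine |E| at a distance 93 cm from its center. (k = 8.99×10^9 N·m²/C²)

E = 2.25e5 V/m

Symmetry ⇒ E = E(r) r̂. Gaussian sphere of radius r = 93 cm (r > R, so the entire charge is enclosed).
Q_enc = -21.6 μC = -2.16×10^-5 C.
Gauss's law: E·4πr² = Q_enc/ε₀.
E = k|Q_enc|/r² = (8.99×10^9)(2.16×10^-5)/(0.93)² = 2.25×10^5 N/C.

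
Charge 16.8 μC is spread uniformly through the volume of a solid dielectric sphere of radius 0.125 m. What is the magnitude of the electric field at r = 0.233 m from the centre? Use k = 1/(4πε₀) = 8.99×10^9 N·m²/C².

By spherical symmetry E is radial; choose a Gaussian sphere of radius r = 0.233 m (r > R, so the entire charge is enclosed).
Q_enc = 16.8 μC = 1.68×10^-5 C.
Applying ∮E·dA = Q_enc/ε₀ with Φ = E(4πr²):
E = k|Q_enc|/r² = (8.99×10^9)(1.68×10^-5)/(0.233)² = 2.78e6 N/C.

E = 2.78×10^6 N/C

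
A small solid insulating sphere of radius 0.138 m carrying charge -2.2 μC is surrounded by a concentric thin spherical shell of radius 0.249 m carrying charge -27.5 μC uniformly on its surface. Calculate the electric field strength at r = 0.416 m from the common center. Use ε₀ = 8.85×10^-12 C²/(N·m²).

E = 1.54×10^6 N/C

By spherical symmetry E is radial; choose a Gaussian sphere of radius r = 0.416 m (r > 0.249 m, enclosing both).
Q_enc = (-2.2 μC) + (-27.5 μC) = -2.97×10^-5 C.
Since E is radial and uniform over the Gaussian sphere, Φ = E·4πr² = Q_enc/ε₀.
E = |Q_enc|/(4πε₀r²) = (2.97×10^-5)/(4π·8.85×10^-12·(0.416)²) = 1.54e6 N/C.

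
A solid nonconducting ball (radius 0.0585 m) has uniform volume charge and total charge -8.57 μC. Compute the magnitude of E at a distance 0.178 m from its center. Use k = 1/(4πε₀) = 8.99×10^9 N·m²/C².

Symmetry ⇒ E = E(r) r̂. Gaussian sphere of radius r = 0.178 m (r > R, so the entire charge is enclosed).
Q_enc = -8.57 μC = -8.57×10^-6 C.
Since E is radial and uniform over the Gaussian sphere, Φ = E·4πr² = Q_enc/ε₀.
E = k|Q_enc|/r² = (8.99×10^9)(8.57e-6)/(0.178)² = 2.43×10^6 N/C.

|E| = 2.43e6 N/C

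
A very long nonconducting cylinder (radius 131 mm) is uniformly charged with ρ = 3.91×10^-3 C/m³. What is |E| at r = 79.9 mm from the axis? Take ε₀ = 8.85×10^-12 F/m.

Choose a coaxial cylinder of radius r = 79.9 mm (arbitrary length L) as the Gaussian surface (r < R).
Charge inside radius r per length L is ρ·πr²·L, so λ_enc = ρπr² = 7.842×10^-5 C/m.
Gauss's law: E·2πrL = λ_enc L/ε₀.
E = |λ_enc|/(2πε₀r) = (7.842e-5)/(2π·8.85×10^-12·0.0799) = 1.77e7 N/C.

|E| ≈ 1.77×10^7 N/C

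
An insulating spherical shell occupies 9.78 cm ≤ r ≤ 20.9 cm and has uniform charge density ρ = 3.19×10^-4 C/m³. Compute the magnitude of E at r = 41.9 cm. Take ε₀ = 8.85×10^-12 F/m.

|E| = 5.61×10^5 V/m

Use a concentric Gaussian sphere at r = 41.9 cm (r > 20.9 cm, enclosing the whole shell).
Q_enc = ρ·(4π/3)(b³ − a³) = (3.19×10^-4)·(4π/3)·((0.209)³ − (0.0978)³) = 1.095×10^-5 C.
Since E is radial and uniform over the Gaussian sphere, Φ = E·4πr² = Q_enc/ε₀.
E = |Q_enc|/(4πε₀r²) = (1.095×10^-5)/(4π·8.85×10^-12·(0.419)²) = 5.61×10^5 N/C.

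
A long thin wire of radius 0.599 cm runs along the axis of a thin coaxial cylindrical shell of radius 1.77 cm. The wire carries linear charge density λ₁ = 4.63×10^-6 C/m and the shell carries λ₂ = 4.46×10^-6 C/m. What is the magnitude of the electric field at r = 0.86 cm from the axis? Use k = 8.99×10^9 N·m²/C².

|E| = 9.68×10^6 V/m

Coaxial Gaussian cylinder, radius r = 0.86 cm, length L (between the conductors, 0.599 cm < r < 1.77 cm).
The shell at 1.77 cm lies outside the Gaussian surface, so λ_enc = λ₁ = 4.63×10^-6 C/m.
Gauss's law: E·2πrL = λ_enc L/ε₀.
E = 2k|λ_enc|/r = 2(8.99×10^9)(4.63e-6)/(0.0086) = 9.68e6 N/C.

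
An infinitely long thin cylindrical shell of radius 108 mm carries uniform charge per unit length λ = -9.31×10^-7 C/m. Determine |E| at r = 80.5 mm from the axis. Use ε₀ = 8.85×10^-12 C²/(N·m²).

Coaxial Gaussian cylinder, radius r = 80.5 mm, length L (r < 108 mm, inside the shell).
No charge is enclosed, so Gauss's law gives E·2πrL = 0 ⇒ E = 0.

E = 0 (no enclosed charge)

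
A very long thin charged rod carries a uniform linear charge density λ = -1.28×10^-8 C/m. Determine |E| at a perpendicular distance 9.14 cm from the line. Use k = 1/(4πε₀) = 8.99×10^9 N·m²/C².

Take a coaxial cylindrical Gaussian surface of radius r = 9.14 cm and length L.
Q_enc = λL, so λ_enc = -1.28e-8 C/m.
By Gauss's law (flux through the curved wall only), E·2πrL = λ_enc L/ε₀.
E = 2k|λ_enc|/r = 2(8.99×10^9)(1.28×10^-8)/(0.0914) = 2.52×10^3 N/C.

2.52e3 V/m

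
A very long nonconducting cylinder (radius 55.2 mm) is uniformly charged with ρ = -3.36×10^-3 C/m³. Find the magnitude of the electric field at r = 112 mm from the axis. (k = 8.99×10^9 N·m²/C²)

|E| = 5.16×10^6 N/C

Choose a coaxial cylinder of radius r = 112 mm (arbitrary length L) as the Gaussian surface (r > 55.2 mm, full cross-section enclosed).
λ_enc = ρ·πR² = (-3.36e-3)π(0.0552)² = -3.216×10^-5 C/m.
By Gauss's law (flux through the curved wall only), E·2πrL = λ_enc L/ε₀.
E = 2k|λ_enc|/r = 2(8.99×10^9)(3.216e-5)/(0.112) = 5.16e6 N/C.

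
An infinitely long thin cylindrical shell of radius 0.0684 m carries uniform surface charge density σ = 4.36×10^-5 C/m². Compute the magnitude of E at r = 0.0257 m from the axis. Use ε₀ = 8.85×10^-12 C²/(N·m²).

|E| = 0 N/C

Coaxial Gaussian cylinder, radius r = 0.0257 m, length L (r < 0.0684 m, inside the shell).
No charge is enclosed, so Gauss's law gives E·2πrL = 0 ⇒ E = 0.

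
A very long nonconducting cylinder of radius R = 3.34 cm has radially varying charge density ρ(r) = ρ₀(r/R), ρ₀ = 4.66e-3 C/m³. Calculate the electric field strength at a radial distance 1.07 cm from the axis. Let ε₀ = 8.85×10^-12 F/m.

Coaxial Gaussian cylinder, radius r = 1.07 cm, length L (r < R).
Integrating ρ over the cross-section to radius r: λ_enc = (2πρ₀/R) ∫₀^r r'^2 dr' = 2πρ₀ r^3/(3·R) = 3.58e-7 C/m.
Gauss's law: E·2πrL = λ_enc L/ε₀.
E = |λ_enc|/(2πε₀r) = (3.58×10^-7)/(2π·8.85×10^-12·0.0107) = 6.02×10^5 N/C.

E ≈ 6.02×10^5 N/C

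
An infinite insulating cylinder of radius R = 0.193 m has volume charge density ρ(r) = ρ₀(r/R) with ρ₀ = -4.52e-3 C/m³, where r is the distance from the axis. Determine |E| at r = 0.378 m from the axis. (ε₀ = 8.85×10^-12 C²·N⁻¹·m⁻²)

|E| ≈ 1.68×10^7 N/C

Take a coaxial cylindrical Gaussian surface of radius r = 0.378 m and length L (r > R, full charge per length enclosed).
λ_enc = 2π ∫₀^R ρ₀(r'/R)^1 r' dr' = 2πρ₀R²/3 = -3.526×10^-4 C/m.
By Gauss's law (flux through the curved wall only), E·2πrL = λ_enc L/ε₀.
E = |λ_enc|/(2πε₀r) = (3.526×10^-4)/(2π·8.85×10^-12·0.378) = 1.68×10^7 N/C.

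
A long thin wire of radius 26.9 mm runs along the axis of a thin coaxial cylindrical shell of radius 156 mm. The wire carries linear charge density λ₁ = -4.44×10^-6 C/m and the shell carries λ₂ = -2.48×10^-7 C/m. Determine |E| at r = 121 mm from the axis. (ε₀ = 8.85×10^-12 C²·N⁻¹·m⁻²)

By cylindrical symmetry E is radial; use a coaxial Gaussian cylinder of radius 121 mm and length L (between the conductors, 26.9 mm < r < 156 mm).
Only the inner wire is enclosed; the outer shell contributes nothing inside itself. λ_enc = λ₁ = -4.44×10^-6 C/m.
Since E is radial and uniform over the curved surface, Φ = E·2πrL = Q_enc/ε₀ = λ_enc L/ε₀.
E = |λ_enc|/(2πε₀r) = (4.44×10^-6)/(2π·8.85×10^-12·0.121) = 6.60×10^5 N/C.

|E| ≈ 6.60×10^5 N/C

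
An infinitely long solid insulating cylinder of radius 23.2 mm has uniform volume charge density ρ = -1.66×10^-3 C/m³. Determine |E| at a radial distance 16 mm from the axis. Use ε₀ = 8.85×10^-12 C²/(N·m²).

Choose a coaxial cylinder of radius r = 16 mm (arbitrary length L) as the Gaussian surface (r < R).
Enclosed charge per unit length: λ_enc = ρ·πr² = (-1.66×10^-3)π(0.016)² = -1.335e-6 C/m.
Applying ∮E·dA = Q_enc/ε₀ with the end caps contributing no flux:
E = |λ_enc|/(2πε₀r) = (1.335×10^-6)/(2π·8.85×10^-12·0.016) = 1.50×10^6 N/C.

E = 1.50e6 N/C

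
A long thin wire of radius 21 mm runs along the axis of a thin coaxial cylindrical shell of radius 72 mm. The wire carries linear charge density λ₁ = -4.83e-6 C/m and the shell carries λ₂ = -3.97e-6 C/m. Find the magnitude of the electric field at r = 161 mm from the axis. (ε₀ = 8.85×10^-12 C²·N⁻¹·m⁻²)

Choose a coaxial cylinder of radius r = 161 mm (arbitrary length L) as the Gaussian surface (r > 72 mm, enclosing both).
λ_enc = λ₁ + λ₂ = (-4.83×10^-6) + (-3.97×10^-6) = -8.80e-6 C/m.
Gauss's law: E·2πrL = λ_enc L/ε₀.
E = |λ_enc|/(2πε₀r) = (8.80×10^-6)/(2π·8.85×10^-12·0.161) = 9.83×10^5 N/C.

E ≈ 9.83×10^5 V/m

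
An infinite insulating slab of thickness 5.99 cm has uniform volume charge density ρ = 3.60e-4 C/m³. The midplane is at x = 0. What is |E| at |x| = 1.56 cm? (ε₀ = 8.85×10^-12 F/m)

E ≈ 6.35×10^5 N/C

By symmetry E is perpendicular to the slab. A Gaussian pillbox from −1.56 cm to +1.56 cm (face area A) lies entirely within the slab.
Q_enc = ρ·(2x)·A and flux = 2EA, so 2EA = 2ρxA/ε₀ ⇒ E = |ρ|x/ε₀.
E = (3.60e-4)(0.0156)/(8.85×10^-12) = 6.35×10^5 N/C.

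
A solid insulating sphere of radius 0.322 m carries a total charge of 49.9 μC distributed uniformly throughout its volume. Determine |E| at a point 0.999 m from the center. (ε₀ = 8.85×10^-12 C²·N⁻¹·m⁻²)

4.50e5 N/C

Symmetry ⇒ E = E(r) r̂. Gaussian sphere of radius r = 0.999 m (r > R, so the entire charge is enclosed).
Q_enc = 49.9 μC = 4.99e-5 C.
Applying ∮E·dA = Q_enc/ε₀ with Φ = E(4πr²):
E = |Q_enc|/(4πε₀r²) = (4.99×10^-5)/(4π·8.85×10^-12·(0.999)²) = 4.50×10^5 N/C.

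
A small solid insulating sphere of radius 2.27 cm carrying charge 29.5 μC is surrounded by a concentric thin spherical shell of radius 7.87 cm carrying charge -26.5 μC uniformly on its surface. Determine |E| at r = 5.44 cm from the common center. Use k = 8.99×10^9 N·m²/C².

Use a concentric Gaussian sphere at r = 5.44 cm (between the bodies, 2.27 cm < r < 7.87 cm).
Only the inner charge is enclosed; the outer shell contributes nothing inside itself. Q_enc = 29.5 μC = 2.95×10^-5 C.
By Gauss's law, ∮E·dA = E·4πr² = Q_enc/ε₀.
E = k|Q_enc|/r² = (8.99×10^9)(2.95×10^-5)/(0.0544)² = 8.96e7 N/C.

|E| = 8.96×10^7 N/C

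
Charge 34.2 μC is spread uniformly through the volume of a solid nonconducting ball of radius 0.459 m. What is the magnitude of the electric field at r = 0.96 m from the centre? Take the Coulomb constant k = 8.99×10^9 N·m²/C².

Take a concentric spherical Gaussian surface of radius r = 0.96 m (r > R, so the entire charge is enclosed).
Q_enc = 34.2 μC = 3.42×10^-5 C.
Since E is radial and uniform over the Gaussian sphere, Φ = E·4πr² = Q_enc/ε₀.
E = k|Q_enc|/r² = (8.99×10^9)(3.42×10^-5)/(0.96)² = 3.34e5 N/C.

|E| ≈ 3.34×10^5 V/m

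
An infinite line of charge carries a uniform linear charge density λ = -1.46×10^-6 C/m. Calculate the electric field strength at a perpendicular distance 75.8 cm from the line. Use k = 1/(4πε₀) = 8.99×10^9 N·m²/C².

|E| = 3.46×10^4 N/C

Take a coaxial cylindrical Gaussian surface of radius r = 75.8 cm and length L.
Q_enc = λL, so λ_enc = -1.46×10^-6 C/m.
By Gauss's law (flux through the curved wall only), E·2πrL = λ_enc L/ε₀.
E = 2k|λ_enc|/r = 2(8.99×10^9)(1.46×10^-6)/(0.758) = 3.46×10^4 N/C.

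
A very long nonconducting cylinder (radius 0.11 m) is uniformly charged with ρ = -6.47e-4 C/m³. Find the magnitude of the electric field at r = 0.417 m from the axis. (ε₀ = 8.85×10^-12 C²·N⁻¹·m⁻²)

E = 1.06×10^6 N/C

By cylindrical symmetry E is radial; use a coaxial Gaussian cylinder of radius 0.417 m and length L (r > 0.11 m, full cross-section enclosed).
λ_enc = ρ·πR² = (-6.47e-4)π(0.11)² = -2.459×10^-5 C/m.
Since E is radial and uniform over the curved surface, Φ = E·2πrL = Q_enc/ε₀ = λ_enc L/ε₀.
E = |λ_enc|/(2πε₀r) = (2.459e-5)/(2π·8.85×10^-12·0.417) = 1.06×10^6 N/C.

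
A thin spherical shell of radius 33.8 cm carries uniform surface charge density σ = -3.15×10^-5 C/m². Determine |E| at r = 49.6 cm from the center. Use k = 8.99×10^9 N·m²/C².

E = 1.65×10^6 N/C

Use a concentric Gaussian sphere at r = 49.6 cm (r > 33.8 cm).
The entire shell is enclosed: Q_enc = σ·4πR² = (-3.15e-5)·4π·(0.338)² = -4.522×10^-5 C.
Gauss's law: E·4πr² = Q_enc/ε₀.
E = k|Q_enc|/r² = (8.99×10^9)(4.522e-5)/(0.496)² = 1.65×10^6 N/C.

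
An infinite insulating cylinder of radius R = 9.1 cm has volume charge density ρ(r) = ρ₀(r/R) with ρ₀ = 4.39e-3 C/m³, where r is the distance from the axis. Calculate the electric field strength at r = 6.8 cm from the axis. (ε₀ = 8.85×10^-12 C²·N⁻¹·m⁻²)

By cylindrical symmetry E is radial; use a coaxial Gaussian cylinder of radius 6.8 cm and length L (r < R).
λ_enc = ∫₀^r ρ(r')·2πr' dr' = (2πρ₀/R)·r^3/3 = 3.177×10^-5 C/m.
Gauss's law: E·2πrL = λ_enc L/ε₀.
E = |λ_enc|/(2πε₀r) = (3.177×10^-5)/(2π·8.85×10^-12·0.068) = 8.40×10^6 N/C.

E = 8.40×10^6 N/C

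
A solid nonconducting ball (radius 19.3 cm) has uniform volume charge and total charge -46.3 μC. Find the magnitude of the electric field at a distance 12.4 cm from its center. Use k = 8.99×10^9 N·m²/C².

7.18×10^6 V/m

Use a concentric Gaussian sphere at r = 12.4 cm (r < R).
For a uniform sphere the enclosed fraction is (r/R)³, so Q_enc = (-46.3 μC)(0.124/0.193)³ = -1.228e-5 C.
Applying ∮E·dA = Q_enc/ε₀ with Φ = E(4πr²):
E = k|Q_enc|/r² = (8.99×10^9)(1.228×10^-5)/(0.124)² = 7.18e6 N/C.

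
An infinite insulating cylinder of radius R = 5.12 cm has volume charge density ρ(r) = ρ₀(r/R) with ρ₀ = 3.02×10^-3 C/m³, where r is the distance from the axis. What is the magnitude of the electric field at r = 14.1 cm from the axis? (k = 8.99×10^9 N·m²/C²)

|E| ≈ 2.11×10^6 V/m

Choose a coaxial cylinder of radius r = 14.1 cm (arbitrary length L) as the Gaussian surface (r > R, full charge per length enclosed).
λ_enc = 2π ∫₀^R ρ₀(r'/R)^1 r' dr' = 2πρ₀R²/3 = 1.658×10^-5 C/m.
Applying ∮E·dA = Q_enc/ε₀ with the end caps contributing no flux:
E = 2k|λ_enc|/r = 2(8.99×10^9)(1.658×10^-5)/(0.141) = 2.11×10^6 N/C.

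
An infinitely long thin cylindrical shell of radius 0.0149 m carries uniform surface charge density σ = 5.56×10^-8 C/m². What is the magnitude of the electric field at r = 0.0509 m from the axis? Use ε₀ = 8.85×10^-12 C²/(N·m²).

1.84e3 N/C

Take a coaxial cylindrical Gaussian surface of radius r = 0.0509 m and length L (r > 0.0149 m).
The whole shell is enclosed: λ_enc = σ·2πR = (5.56×10^-8)·2π·(0.0149) = 5.205×10^-9 C/m.
By Gauss's law (flux through the curved wall only), E·2πrL = λ_enc L/ε₀.
E = |λ_enc|/(2πε₀r) = (5.205×10^-9)/(2π·8.85×10^-12·0.0509) = 1.84×10^3 N/C.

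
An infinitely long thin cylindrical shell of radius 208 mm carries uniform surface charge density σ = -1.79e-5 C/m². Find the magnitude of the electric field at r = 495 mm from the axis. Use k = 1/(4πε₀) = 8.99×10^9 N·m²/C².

By cylindrical symmetry E is radial; use a coaxial Gaussian cylinder of radius 495 mm and length L (r > 208 mm).
The whole shell is enclosed: λ_enc = σ·2πR = (-1.79e-5)·2π·(0.208) = -2.339×10^-5 C/m.
By Gauss's law (flux through the curved wall only), E·2πrL = λ_enc L/ε₀.
E = 2k|λ_enc|/r = 2(8.99×10^9)(2.339×10^-5)/(0.495) = 8.50e5 N/C.

|E| ≈ 8.50e5 N/C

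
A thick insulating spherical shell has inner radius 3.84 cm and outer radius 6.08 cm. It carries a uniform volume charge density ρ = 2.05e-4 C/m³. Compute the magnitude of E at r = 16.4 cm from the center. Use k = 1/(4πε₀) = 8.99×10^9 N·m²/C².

|E| = 4.83×10^4 V/m

Take a concentric spherical Gaussian surface of radius r = 16.4 cm (r > 6.08 cm, enclosing the whole shell).
Q_enc = ρ·(4π/3)(b³ − a³) = (2.05e-4)·(4π/3)·((0.0608)³ − (0.0384)³) = 1.444e-7 C.
By Gauss's law, ∮E·dA = E·4πr² = Q_enc/ε₀.
E = k|Q_enc|/r² = (8.99×10^9)(1.444×10^-7)/(0.164)² = 4.83×10^4 N/C.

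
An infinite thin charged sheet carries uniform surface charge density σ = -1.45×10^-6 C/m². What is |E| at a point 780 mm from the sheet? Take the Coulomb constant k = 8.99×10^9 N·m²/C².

The symmetry is planar: E is normal to the sheet and the same magnitude on both sides. Take a pillbox straddling the sheet with end-cap area A.
Flux Φ = 2EA and Q_enc = σA, so 2EA = σA/ε₀ ⇒ E = |σ|/(2ε₀), independent of distance.
E = 2πk|σ| = 2π(8.99×10^9)(1.45×10^-6) = 8.19×10^4 N/C.

|E| = 8.19×10^4 V/m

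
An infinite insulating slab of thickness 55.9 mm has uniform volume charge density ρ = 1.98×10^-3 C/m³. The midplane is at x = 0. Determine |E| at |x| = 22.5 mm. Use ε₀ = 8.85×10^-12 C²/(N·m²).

5.03e6 V/m

By symmetry E is perpendicular to the slab. A Gaussian pillbox from −22.5 mm to +22.5 mm (face area A) lies entirely within the slab.
Q_enc = ρ·(2x)·A and flux = 2EA, so 2EA = 2ρxA/ε₀ ⇒ E = |ρ|x/ε₀.
E = (1.98×10^-3)(0.0225)/(8.85×10^-12) = 5.03×10^6 N/C.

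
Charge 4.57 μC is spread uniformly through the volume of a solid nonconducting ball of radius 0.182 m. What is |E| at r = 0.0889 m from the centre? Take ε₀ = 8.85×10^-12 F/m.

E = 6.06×10^5 V/m

Take a concentric spherical Gaussian surface of radius r = 0.0889 m (r < R).
For a uniform sphere the enclosed fraction is (r/R)³, so Q_enc = (4.57 μC)(0.0889/0.182)³ = 5.326×10^-7 C.
By Gauss's law, ∮E·dA = E·4πr² = Q_enc/ε₀.
E = |Q_enc|/(4πε₀r²) = (5.326×10^-7)/(4π·8.85×10^-12·(0.0889)²) = 6.06×10^5 N/C.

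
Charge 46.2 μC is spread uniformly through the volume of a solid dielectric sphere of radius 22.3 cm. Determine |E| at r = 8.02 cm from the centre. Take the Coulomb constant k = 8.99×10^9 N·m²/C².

Use a concentric Gaussian sphere at r = 8.02 cm (r < R).
Only the charge within r is enclosed: Q_enc = Q·(r/R)³ = (46.2 μC)·(8.02 cm/22.3 cm)³ = 2.149×10^-6 C.
Since E is radial and uniform over the Gaussian sphere, Φ = E·4πr² = Q_enc/ε₀.
E = k|Q_enc|/r² = (8.99×10^9)(2.149×10^-6)/(0.0802)² = 3.00×10^6 N/C.

|E| ≈ 3.00e6 V/m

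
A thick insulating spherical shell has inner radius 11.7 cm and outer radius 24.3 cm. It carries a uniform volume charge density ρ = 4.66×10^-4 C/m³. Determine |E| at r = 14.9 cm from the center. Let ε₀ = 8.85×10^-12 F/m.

E ≈ 1.35e6 N/C

Use a concentric Gaussian sphere at r = 14.9 cm (within the shell material, 11.7 cm < r < 24.3 cm).
Only the shell between 11.7 cm and r is enclosed: Q_enc = ρ·(4π/3)(r³ − a³) = (4.66×10^-4)·(4π/3)·((0.149)³ − (0.117)³) = 3.331×10^-6 C.
Since E is radial and uniform over the Gaussian sphere, Φ = E·4πr² = Q_enc/ε₀.
E = |Q_enc|/(4πε₀r²) = (3.331×10^-6)/(4π·8.85×10^-12·(0.149)²) = 1.35e6 N/C.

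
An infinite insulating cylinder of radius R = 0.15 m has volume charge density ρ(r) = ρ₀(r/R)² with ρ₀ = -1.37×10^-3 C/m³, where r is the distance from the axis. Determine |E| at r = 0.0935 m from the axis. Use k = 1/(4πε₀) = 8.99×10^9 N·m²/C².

Take a coaxial cylindrical Gaussian surface of radius r = 0.0935 m and length L (r < R).
Integrating ρ over the cross-section to radius r: λ_enc = (2πρ₀/R²) ∫₀^r r'^3 dr' = 2πρ₀ r^4/(4·R²) = -7.31×10^-6 C/m.
Applying ∮E·dA = Q_enc/ε₀ with the end caps contributing no flux:
E = 2k|λ_enc|/r = 2(8.99×10^9)(7.31×10^-6)/(0.0935) = 1.41×10^6 N/C.

E ≈ 1.41×10^6 N/C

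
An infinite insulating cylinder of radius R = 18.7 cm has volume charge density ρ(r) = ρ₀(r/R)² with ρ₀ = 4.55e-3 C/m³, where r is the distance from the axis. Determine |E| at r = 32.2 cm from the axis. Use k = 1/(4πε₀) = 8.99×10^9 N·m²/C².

Coaxial Gaussian cylinder, radius r = 32.2 cm, length L (r > R, full charge per length enclosed).
λ_enc = 2π ∫₀^R ρ₀(r'/R)^2 r' dr' = 2πρ₀R²/4 = 2.499×10^-4 C/m.
Applying ∮E·dA = Q_enc/ε₀ with the end caps contributing no flux:
E = 2k|λ_enc|/r = 2(8.99×10^9)(2.499×10^-4)/(0.322) = 1.40e7 N/C.

E = 1.40e7 N/C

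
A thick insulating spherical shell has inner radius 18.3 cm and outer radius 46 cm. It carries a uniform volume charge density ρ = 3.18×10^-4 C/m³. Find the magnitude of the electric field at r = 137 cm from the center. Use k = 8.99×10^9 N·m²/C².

By spherical symmetry E is radial; choose a Gaussian sphere of radius r = 137 cm (r > 46 cm, enclosing the whole shell).
Q_enc = ρ·(4π/3)(b³ − a³) = (3.18×10^-4)·(4π/3)·((0.46)³ − (0.183)³) = 1.215×10^-4 C.
By Gauss's law, ∮E·dA = E·4πr² = Q_enc/ε₀.
E = k|Q_enc|/r² = (8.99×10^9)(1.215e-4)/(1.37)² = 5.82×10^5 N/C.

5.82×10^5 N/C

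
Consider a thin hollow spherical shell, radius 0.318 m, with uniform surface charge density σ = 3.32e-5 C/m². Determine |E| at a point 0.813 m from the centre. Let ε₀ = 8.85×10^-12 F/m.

E = 5.74×10^5 N/C

Symmetry ⇒ E = E(r) r̂. Gaussian sphere of radius r = 0.813 m (r > 0.318 m).
The entire shell is enclosed: Q_enc = σ·4πR² = (3.32×10^-5)·4π·(0.318)² = 4.219×10^-5 C.
Since E is radial and uniform over the Gaussian sphere, Φ = E·4πr² = Q_enc/ε₀.
E = |Q_enc|/(4πε₀r²) = (4.219×10^-5)/(4π·8.85×10^-12·(0.813)²) = 5.74e5 N/C.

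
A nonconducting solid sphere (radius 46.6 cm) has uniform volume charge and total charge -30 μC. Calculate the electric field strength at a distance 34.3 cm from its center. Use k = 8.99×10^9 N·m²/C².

|E| ≈ 9.14×10^5 V/m

Use a concentric Gaussian sphere at r = 34.3 cm (r < R).
Only the charge within r is enclosed: Q_enc = Q·(r/R)³ = (-30 μC)·(34.3 cm/46.6 cm)³ = -1.196e-5 C.
Applying ∮E·dA = Q_enc/ε₀ with Φ = E(4πr²):
E = k|Q_enc|/r² = (8.99×10^9)(1.196×10^-5)/(0.343)² = 9.14×10^5 N/C.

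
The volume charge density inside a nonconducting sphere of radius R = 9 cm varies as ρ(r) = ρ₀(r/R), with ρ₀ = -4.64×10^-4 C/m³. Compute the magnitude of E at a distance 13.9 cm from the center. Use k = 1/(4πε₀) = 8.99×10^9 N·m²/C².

Use a concentric Gaussian sphere at r = 13.9 cm (r > R, all charge enclosed).
Q_enc = 4π ∫₀^R ρ₀(r'/R)^1 r'² dr' = 4πρ₀R³/4 = -1.063×10^-6 C.
Since E is radial and uniform over the Gaussian sphere, Φ = E·4πr² = Q_enc/ε₀.
E = k|Q_enc|/r² = (8.99×10^9)(1.063×10^-6)/(0.139)² = 4.94×10^5 N/C.

4.94×10^5 N/C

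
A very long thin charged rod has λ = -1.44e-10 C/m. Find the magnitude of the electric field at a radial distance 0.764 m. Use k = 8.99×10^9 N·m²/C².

3.39 N/C

By cylindrical symmetry E is radial; use a coaxial Gaussian cylinder of radius 0.764 m and length L.
Q_enc = λL, so λ_enc = -1.44e-10 C/m.
Since E is radial and uniform over the curved surface, Φ = E·2πrL = Q_enc/ε₀ = λ_enc L/ε₀.
E = 2k|λ_enc|/r = 2(8.99×10^9)(1.44×10^-10)/(0.764) = 3.39 N/C.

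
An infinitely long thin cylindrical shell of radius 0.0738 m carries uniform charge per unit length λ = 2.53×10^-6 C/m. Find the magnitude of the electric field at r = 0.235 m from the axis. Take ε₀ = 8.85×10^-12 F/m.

By cylindrical symmetry E is radial; use a coaxial Gaussian cylinder of radius 0.235 m and length L (r > 0.0738 m).
The full line charge is enclosed: λ_enc = 2.53×10^-6 C/m.
Since E is radial and uniform over the curved surface, Φ = E·2πrL = Q_enc/ε₀ = λ_enc L/ε₀.
E = |λ_enc|/(2πε₀r) = (2.53×10^-6)/(2π·8.85×10^-12·0.235) = 1.94×10^5 N/C.

E ≈ 1.94×10^5 V/m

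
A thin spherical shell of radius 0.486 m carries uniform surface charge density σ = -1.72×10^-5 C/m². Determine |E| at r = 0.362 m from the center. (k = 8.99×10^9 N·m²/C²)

|E| = 0 V/m

Take a concentric spherical Gaussian surface of radius r = 0.362 m (inside the shell, r < 0.486 m).
No charge lies within this surface, so Q_enc = 0 and Gauss's law gives E·4πr² = 0 ⇒ E = 0.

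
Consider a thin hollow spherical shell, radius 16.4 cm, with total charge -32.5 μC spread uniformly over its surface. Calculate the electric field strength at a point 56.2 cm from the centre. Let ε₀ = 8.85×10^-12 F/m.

E = 9.25×10^5 N/C

By spherical symmetry E is radial; choose a Gaussian sphere of radius r = 56.2 cm (r > 16.4 cm).
The entire shell is enclosed: Q_enc = -3.25×10^-5 C.
Since E is radial and uniform over the Gaussian sphere, Φ = E·4πr² = Q_enc/ε₀.
E = |Q_enc|/(4πε₀r²) = (3.25×10^-5)/(4π·8.85×10^-12·(0.562)²) = 9.25e5 N/C.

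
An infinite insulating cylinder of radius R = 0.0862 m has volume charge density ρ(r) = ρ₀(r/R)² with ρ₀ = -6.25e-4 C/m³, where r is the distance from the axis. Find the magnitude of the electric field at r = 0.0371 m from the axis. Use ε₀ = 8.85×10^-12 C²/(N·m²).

E = 1.21e5 N/C

Take a coaxial cylindrical Gaussian surface of radius r = 0.0371 m and length L (r < R).
λ_enc = ∫₀^r ρ(r')·2πr' dr' = (2πρ₀/R²)·r^4/4 = -2.503×10^-7 C/m.
By Gauss's law (flux through the curved wall only), E·2πrL = λ_enc L/ε₀.
E = |λ_enc|/(2πε₀r) = (2.503×10^-7)/(2π·8.85×10^-12·0.0371) = 1.21×10^5 N/C.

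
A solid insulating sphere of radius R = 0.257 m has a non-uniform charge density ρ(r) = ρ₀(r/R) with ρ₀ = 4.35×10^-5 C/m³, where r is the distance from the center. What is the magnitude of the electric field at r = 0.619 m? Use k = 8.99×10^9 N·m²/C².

Take a concentric spherical Gaussian surface of radius r = 0.619 m (r > R, all charge enclosed).
Q_enc = 4π ∫₀^R ρ₀(r'/R)^1 r'² dr' = 4πρ₀R³/4 = 2.32×10^-6 C.
Gauss's law: E·4πr² = Q_enc/ε₀.
E = k|Q_enc|/r² = (8.99×10^9)(2.32×10^-6)/(0.619)² = 5.44e4 N/C.

|E| = 5.44×10^4 V/m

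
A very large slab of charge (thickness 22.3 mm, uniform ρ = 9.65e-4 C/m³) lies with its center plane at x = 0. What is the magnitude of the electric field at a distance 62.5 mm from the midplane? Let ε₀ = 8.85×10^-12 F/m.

E ≈ 1.22×10^6 N/C

The point |x| = 62.5 mm lies outside the slab (half-thickness 0.01115 m). A symmetric pillbox spanning the full slab encloses Q_enc = ρ·d·A.
Flux = 2EA ⇒ E = |ρ|d/(2ε₀), independent of distance outside.
E = (9.65×10^-4)(0.0223)/(2·8.85×10^-12) = 1.22×10^6 N/C.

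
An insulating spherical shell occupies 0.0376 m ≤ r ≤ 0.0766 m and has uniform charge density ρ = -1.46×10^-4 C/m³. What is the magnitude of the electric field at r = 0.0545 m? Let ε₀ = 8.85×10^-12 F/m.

Take a concentric spherical Gaussian surface of radius r = 0.0545 m (within the shell material, 0.0376 m < r < 0.0766 m).
Enclosed charge is the volume from a to r: Q_enc = (4π/3)ρ(r³ − a³) = -6.649e-8 C.
By Gauss's law, ∮E·dA = E·4πr² = Q_enc/ε₀.
E = |Q_enc|/(4πε₀r²) = (6.649×10^-8)/(4π·8.85×10^-12·(0.0545)²) = 2.01×10^5 N/C.

|E| = 2.01e5 V/m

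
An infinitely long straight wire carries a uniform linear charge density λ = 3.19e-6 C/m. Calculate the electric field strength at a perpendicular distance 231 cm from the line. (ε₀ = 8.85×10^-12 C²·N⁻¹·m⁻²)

E ≈ 2.48e4 N/C

Coaxial Gaussian cylinder, radius r = 231 cm, length L.
Q_enc = λL, so λ_enc = 3.19×10^-6 C/m.
By Gauss's law (flux through the curved wall only), E·2πrL = λ_enc L/ε₀.
E = |λ_enc|/(2πε₀r) = (3.19×10^-6)/(2π·8.85×10^-12·2.31) = 2.48×10^4 N/C.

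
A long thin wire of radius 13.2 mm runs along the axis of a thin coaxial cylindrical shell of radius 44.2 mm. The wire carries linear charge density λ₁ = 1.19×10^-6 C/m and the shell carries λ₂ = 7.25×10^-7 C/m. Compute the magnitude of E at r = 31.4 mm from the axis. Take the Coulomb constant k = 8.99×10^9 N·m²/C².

6.81×10^5 V/m

By cylindrical symmetry E is radial; use a coaxial Gaussian cylinder of radius 31.4 mm and length L (between the conductors, 13.2 mm < r < 44.2 mm).
Only the inner wire is enclosed; the outer shell contributes nothing inside itself. λ_enc = λ₁ = 1.19×10^-6 C/m.
Gauss's law: E·2πrL = λ_enc L/ε₀.
E = 2k|λ_enc|/r = 2(8.99×10^9)(1.19×10^-6)/(0.0314) = 6.81e5 N/C.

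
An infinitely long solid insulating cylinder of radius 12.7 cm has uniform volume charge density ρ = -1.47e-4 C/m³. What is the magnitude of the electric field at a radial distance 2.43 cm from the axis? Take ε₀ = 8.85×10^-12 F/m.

E = 2.02×10^5 N/C

Take a coaxial cylindrical Gaussian surface of radius r = 2.43 cm and length L (r < R).
Enclosed charge per unit length: λ_enc = ρ·πr² = (-1.47e-4)π(0.0243)² = -2.727×10^-7 C/m.
Gauss's law: E·2πrL = λ_enc L/ε₀.
E = |λ_enc|/(2πε₀r) = (2.727e-7)/(2π·8.85×10^-12·0.0243) = 2.02×10^5 N/C.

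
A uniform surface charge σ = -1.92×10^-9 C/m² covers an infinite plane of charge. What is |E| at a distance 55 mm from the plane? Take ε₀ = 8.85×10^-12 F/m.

The symmetry is planar: E is normal to the sheet and the same magnitude on both sides. Take a pillbox straddling the sheet with end-cap area A.
Only the two end caps contribute flux: Φ = 2EA. With Q_enc = σA, Gauss's law gives E = |σ|/(2ε₀).
E = |σ|/(2ε₀) = (1.92e-9)/(2·8.85×10^-12) = 108 N/C.

E ≈ 108 N/C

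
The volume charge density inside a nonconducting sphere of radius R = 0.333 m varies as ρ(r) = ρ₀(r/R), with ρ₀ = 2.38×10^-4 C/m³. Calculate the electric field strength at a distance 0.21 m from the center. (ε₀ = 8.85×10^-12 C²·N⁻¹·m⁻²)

8.90×10^5 N/C

Use a concentric Gaussian sphere at r = 0.21 m (r < R).
Integrate the density: Q_enc = 4π ∫₀^r ρ₀(r'/R)^1 r'² dr' = 4πρ₀ r^4/(4·R) = 4.367e-6 C.
Since E is radial and uniform over the Gaussian sphere, Φ = E·4πr² = Q_enc/ε₀.
E = |Q_enc|/(4πε₀r²) = (4.367×10^-6)/(4π·8.85×10^-12·(0.21)²) = 8.90×10^5 N/C.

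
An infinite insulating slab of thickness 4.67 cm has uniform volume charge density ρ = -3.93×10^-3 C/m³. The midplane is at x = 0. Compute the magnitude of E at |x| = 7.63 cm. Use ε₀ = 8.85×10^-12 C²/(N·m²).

The point |x| = 7.63 cm lies outside the slab (half-thickness 0.02335 m). A symmetric pillbox spanning the full slab encloses Q_enc = ρ·d·A.
Flux = 2EA ⇒ E = |ρ|d/(2ε₀), independent of distance outside.
E = (3.93×10^-3)(0.0467)/(2·8.85×10^-12) = 1.04e7 N/C.

|E| ≈ 1.04×10^7 V/m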